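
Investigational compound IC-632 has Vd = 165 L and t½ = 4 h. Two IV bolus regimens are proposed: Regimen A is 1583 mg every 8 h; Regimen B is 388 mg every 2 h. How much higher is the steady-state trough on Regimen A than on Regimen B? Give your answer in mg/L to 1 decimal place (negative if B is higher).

-2.5 mg/L

Regimen A: f = (1/2)^(8/4) ≈ 0.2500; Cmin,ss = (1583/165)·f/(1−f) ≈ 3.198 mg/L.
Regimen B: f = (1/2)^(2/4) ≈ 0.7071; Cmin,ss = (388/165)·f/(1−f) ≈ 5.677 mg/L.
Difference ≈ 3.198 − 5.677 ≈ -2.479 mg/L.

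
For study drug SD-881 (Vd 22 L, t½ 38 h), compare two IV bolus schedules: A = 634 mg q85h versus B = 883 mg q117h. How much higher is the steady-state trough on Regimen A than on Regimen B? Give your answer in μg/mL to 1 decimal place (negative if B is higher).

2.4 μg/mL

Regimen A: f = (1/2)^(85/38) ≈ 0.2122; Cmin,ss = (634/22)·f/(1−f) ≈ 7.762 μg/mL.
Regimen B: f = (1/2)^(117/38) ≈ 0.1183; Cmin,ss = (883/22)·f/(1−f) ≈ 5.385 μg/mL.
Difference ≈ 7.762 − 5.385 ≈ 2.377 μg/mL.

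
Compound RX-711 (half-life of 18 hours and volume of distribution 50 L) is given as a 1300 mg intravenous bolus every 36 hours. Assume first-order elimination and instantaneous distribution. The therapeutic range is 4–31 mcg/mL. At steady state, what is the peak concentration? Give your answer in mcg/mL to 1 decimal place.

τ = 36 h = 2 half-lives, so f = (1/2)^2 = 0.25.
At steady state, R = 1/(1 − 0.25) = 4/3.
Single-dose peak C₀ = D/Vd = 1300/50 = 26 mcg/mL.
Steady-state peak Cmax,ss = C₀·R = 26 × 4/3 ≈ 34.667 mcg/mL.
Peak 34.7 mcg/mL vs MTC 31 mcg/mL: exceeds toxic threshold.

34.7 mcg/mL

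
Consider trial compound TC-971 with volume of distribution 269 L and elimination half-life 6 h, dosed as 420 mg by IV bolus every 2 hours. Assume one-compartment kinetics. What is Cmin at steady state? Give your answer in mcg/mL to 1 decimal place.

6.0 mcg/mL

k = ln2/t½ = ln2/6 ≈ 0.115525 h⁻¹; fraction remaining f = e^(−kτ) = e^(−0.115525×2) ≈ 0.7937.
At steady state, accumulation factor R = 1/(1 − e^(−kτ)) ≈ 4.8473.
Single-dose peak C₀ = D/Vd = 420/269 ≈ 1.561 mcg/mL.
Steady-state peak Cmax,ss = C₀·R ≈ 1.561 × 4.8473 ≈ 7.567 mcg/mL.
One interval later, Cmin,ss = Cmax,ss·e^(−kτ) ≈ 7.567 × 0.7937 ≈ 6.006 mcg/mL.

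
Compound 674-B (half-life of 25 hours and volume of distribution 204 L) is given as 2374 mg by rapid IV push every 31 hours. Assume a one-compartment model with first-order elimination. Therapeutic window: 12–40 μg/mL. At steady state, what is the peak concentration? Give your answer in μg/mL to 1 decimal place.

20.2 μg/mL

Over one 31-h interval, 31/25 ≈ 1.24 half-lives elapse, leaving f ≈ 0.4234 of each dose.
At steady state, accumulation factor R = 1/(1 − e^(−kτ)) ≈ 1.7343.
Each bolus raises the concentration by D/Vd = 2374/204 ≈ 11.637 μg/mL.
Steady-state peak Cmax,ss = C₀·R ≈ 11.637 × 1.7343 ≈ 20.182 μg/mL.
Peak 20.2 μg/mL vs MTC 40 μg/mL: below toxic threshold.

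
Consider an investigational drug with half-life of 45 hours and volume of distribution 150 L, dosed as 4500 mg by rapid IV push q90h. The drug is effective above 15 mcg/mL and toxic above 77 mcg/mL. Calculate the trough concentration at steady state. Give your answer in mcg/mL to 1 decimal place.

10.0 mcg/mL

The dosing interval is 2 half-lives, so f = 2^(−2) = 0.25.
Accumulation ratio R = 1/(1 − f) = 1/0.75 = 4/3.
Single-dose peak C₀ = D/Vd = 4500/150 = 30 mcg/mL.
Steady-state peak Cmax,ss = C₀·R = 30 × 4/3 ≈ 40.000 mcg/mL.
Steady-state trough Cmin,ss = Cmax,ss·f ≈ 40.000 × 0.25 ≈ 10.000 mcg/mL.
Trough 10.0 mcg/mL vs MEC 15 mcg/mL: subtherapeutic.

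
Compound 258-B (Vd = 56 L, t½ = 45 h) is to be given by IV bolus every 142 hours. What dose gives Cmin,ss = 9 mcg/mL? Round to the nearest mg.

τ/t½ = 142/45 ≈ 3.1556, so f = (1/2)^(142/45) ≈ 0.112223.
Cmin,ss = (D/Vd)·f/(1−f), so D = Cmin,ss·Vd·(1−f)/f.
D = 9 × 56 × (1−f)/f ≈ 9 × 56 × 7.91083 ≈ 3987.06 mg.

3987 mg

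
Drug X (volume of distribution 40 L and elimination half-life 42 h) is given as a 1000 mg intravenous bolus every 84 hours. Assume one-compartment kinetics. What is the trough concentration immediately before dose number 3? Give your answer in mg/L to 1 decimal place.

f = (1/2)^(τ/t½) = (1/2)^(84/42) ≈ 0.2500.
C₀ = D/Vd = 1000/40 ≈ 25.000 mg/L.
Before the 3rd dose, 2 doses have been given. Superposition: Cmin = C₀·(f + f²).
≈ 25.000 × (0.2500 + 0.0625) ≈ 25.000 × 0.3125 ≈ 7.812 mg/L.

7.8 mg/L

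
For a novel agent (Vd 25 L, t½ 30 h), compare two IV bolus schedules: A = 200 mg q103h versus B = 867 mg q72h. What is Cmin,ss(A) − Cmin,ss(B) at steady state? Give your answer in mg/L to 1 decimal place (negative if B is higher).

Regimen A: f = (1/2)^(103/30) ≈ 0.0926; Cmin,ss = (200/25)·f/(1−f) ≈ 0.816 mg/L.
Regimen B: f = (1/2)^(72/30) ≈ 0.1895; Cmin,ss = (867/25)·f/(1−f) ≈ 8.108 mg/L.
Difference ≈ 0.816 − 8.108 ≈ -7.292 mg/L.

-7.3 mg/L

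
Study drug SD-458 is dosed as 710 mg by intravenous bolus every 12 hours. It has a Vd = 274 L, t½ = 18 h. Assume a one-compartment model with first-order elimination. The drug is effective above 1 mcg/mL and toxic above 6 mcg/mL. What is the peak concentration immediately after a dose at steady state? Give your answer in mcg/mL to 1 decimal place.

7.0 mcg/mL

Over one 12-h interval, 12/18 ≈ 0.66667 half-lives elapse, leaving f ≈ 0.6300 of each dose.
At steady state, accumulation factor R = 1/(1 − e^(−kτ)) ≈ 2.7027.
Each bolus raises the concentration by D/Vd = 710/274 ≈ 2.591 mcg/mL.
Steady-state peak Cmax,ss = C₀·R ≈ 2.591 × 2.7027 ≈ 7.003 mcg/mL.
Peak 7.0 mcg/mL vs MTC 6 mcg/mL: exceeds toxic threshold.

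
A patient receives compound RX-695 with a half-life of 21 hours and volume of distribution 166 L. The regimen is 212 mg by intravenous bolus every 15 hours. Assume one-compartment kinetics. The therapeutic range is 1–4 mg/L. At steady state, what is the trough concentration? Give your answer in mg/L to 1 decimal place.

Over one 15-h interval, 15/21 ≈ 0.71429 half-lives elapse, leaving f ≈ 0.6095 of each dose.
Accumulation ratio R = 1/(1 − f) ≈ 1/0.3905 ≈ 2.5608.
Each bolus raises the concentration by D/Vd = 212/166 ≈ 1.277 mg/L.
Cmax,ss = C₀/(1 − f) ≈ 1.277/0.3905 ≈ 3.270 mg/L.
Steady-state trough Cmin,ss = Cmax,ss·f ≈ 3.270 × 0.6095 ≈ 1.993 mg/L.
Trough 2.0 mg/L vs MEC 1 mg/L: adequate.

2.0 mg/L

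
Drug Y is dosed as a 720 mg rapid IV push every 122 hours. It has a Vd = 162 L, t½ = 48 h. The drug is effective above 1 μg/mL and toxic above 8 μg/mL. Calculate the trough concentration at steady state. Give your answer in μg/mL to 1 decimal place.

τ/t½ = 122/48 ≈ 2.5417, so fraction remaining f = (1/2)^(122/48) ≈ 0.1717.
Accumulation ratio R = 1/(1 − f) ≈ 1/0.8283 ≈ 1.2073.
Each bolus raises the concentration by D/Vd = 720/162 ≈ 4.444 μg/mL.
Steady-state peak Cmax,ss = C₀·R ≈ 4.444 × 1.2073 ≈ 5.365 μg/mL.
Steady-state trough Cmin,ss = Cmax,ss·f ≈ 5.365 × 0.1717 ≈ 0.921 μg/mL.
Trough 0.9 μg/mL vs MEC 1 μg/mL: subtherapeutic.

0.9 μg/mL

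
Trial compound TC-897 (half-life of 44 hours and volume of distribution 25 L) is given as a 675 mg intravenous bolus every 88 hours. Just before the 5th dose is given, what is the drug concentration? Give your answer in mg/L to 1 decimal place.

9.0 mg/L

f = (1/2)^(τ/t½) = (1/2)^(88/44) ≈ 0.2500.
C₀ = D/Vd = 675/25 ≈ 27.000 mg/L.
Before the 5th dose, 4 doses have been given. Superposition: Cmin = C₀·(f + f² + … + f^4).
≈ 27.000 × (0.2500 + 0.0625 + 0.0156 + 0.0039) ≈ 27.000 × 0.3320 ≈ 8.964 mg/L.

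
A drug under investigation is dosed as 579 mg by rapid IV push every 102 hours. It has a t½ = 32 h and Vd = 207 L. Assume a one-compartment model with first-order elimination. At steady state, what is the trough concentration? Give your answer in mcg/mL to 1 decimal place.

Over one 102-h interval, 102/32 ≈ 3.1875 half-lives elapse, leaving f ≈ 0.1098 of each dose.
Each bolus raises the concentration by D/Vd = 579/207 ≈ 2.797 mcg/mL.
Steady-state trough Cmin,ss = C₀·f/(1−f) ≈ 2.797 × 0.1098/0.8902 ≈ 0.345 mcg/mL.

0.3 mcg/mL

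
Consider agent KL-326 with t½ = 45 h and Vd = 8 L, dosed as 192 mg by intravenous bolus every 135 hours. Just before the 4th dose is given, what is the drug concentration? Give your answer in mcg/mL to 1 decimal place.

3.4 mcg/mL

f = (1/2)^(τ/t½) = (1/2)^(135/45) ≈ 0.1250.
C₀ = D/Vd = 192/8 ≈ 24.000 mcg/mL.
Before the 4th dose, 3 doses have been given. Superposition: Cmin = C₀·(f + f² + … + f^3).
≈ 24.000 × (0.1250 + 0.0156 + 0.0020) ≈ 24.000 × 0.1426 ≈ 3.422 mcg/mL.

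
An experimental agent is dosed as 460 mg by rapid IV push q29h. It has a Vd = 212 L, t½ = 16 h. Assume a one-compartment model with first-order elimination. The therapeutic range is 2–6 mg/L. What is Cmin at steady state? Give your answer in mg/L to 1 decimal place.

0.9 mg/L

τ/t½ = 29/16 ≈ 1.8125, so fraction remaining f = (1/2)^(29/16) ≈ 0.2847.
Each bolus raises the concentration by D/Vd = 460/212 ≈ 2.170 mg/L.
Steady-state trough Cmin,ss = C₀·f/(1−f) ≈ 2.170 × 0.2847/0.7153 ≈ 0.864 mg/L.
Trough 0.9 mg/L vs MEC 2 mg/L: subtherapeutic.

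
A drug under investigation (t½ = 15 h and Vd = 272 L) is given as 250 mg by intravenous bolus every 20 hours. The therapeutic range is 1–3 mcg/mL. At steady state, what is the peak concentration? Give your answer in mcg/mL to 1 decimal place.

1.5 mcg/mL

τ/t½ = 20/15 ≈ 1.3333, so fraction remaining f = (1/2)^(20/15) ≈ 0.3969.
Accumulation ratio R = 1/(1 − f) ≈ 1/0.6031 ≈ 1.6581.
Each bolus raises the concentration by D/Vd = 250/272 ≈ 0.919 mcg/mL.
Steady-state peak Cmax,ss = C₀·R ≈ 0.919 × 1.6581 ≈ 1.524 mcg/mL.
Peak 1.5 mcg/mL vs MTC 3 mcg/mL: below toxic threshold.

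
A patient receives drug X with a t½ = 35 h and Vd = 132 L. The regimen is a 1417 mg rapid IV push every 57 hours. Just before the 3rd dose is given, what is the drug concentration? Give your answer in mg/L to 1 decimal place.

4.6 mg/L

f = (1/2)^(τ/t½) = (1/2)^(57/35) ≈ 0.3234.
C₀ = D/Vd = 1417/132 ≈ 10.735 mg/L.
Before the 3rd dose, 2 doses have been given. Superposition: Cmin = C₀·(f + f²).
≈ 10.735 × (0.3234 + 0.1046) ≈ 10.735 × 0.4280 ≈ 4.595 mg/L.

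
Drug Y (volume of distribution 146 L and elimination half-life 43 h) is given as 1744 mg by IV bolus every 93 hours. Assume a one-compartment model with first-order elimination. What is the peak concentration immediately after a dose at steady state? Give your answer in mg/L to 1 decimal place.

k = ln2/t½ = ln2/43 ≈ 0.016120 h⁻¹; fraction remaining f = e^(−kτ) = e^(−0.016120×93) ≈ 0.2233.
At steady state, accumulation factor R = 1/(1 − e^(−kτ)) ≈ 1.2875.
Each bolus raises the concentration by D/Vd = 1744/146 ≈ 11.945 mg/L.
Steady-state peak Cmax,ss = C₀·R ≈ 11.945 × 1.2875 ≈ 15.379 mg/L.

15.4 mg/L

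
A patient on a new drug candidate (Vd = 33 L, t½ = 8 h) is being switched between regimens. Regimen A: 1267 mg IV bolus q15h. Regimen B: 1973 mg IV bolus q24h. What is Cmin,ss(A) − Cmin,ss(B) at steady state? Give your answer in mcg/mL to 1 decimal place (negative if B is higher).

5.8 mcg/mL

Regimen A: f = (1/2)^(15/8) ≈ 0.2726; Cmin,ss = (1267/33)·f/(1−f) ≈ 14.388 mcg/mL.
Regimen B: f = (1/2)^(24/8) ≈ 0.1250; Cmin,ss = (1973/33)·f/(1−f) ≈ 8.541 mcg/mL.
Difference ≈ 14.388 − 8.541 ≈ 5.847 mcg/mL.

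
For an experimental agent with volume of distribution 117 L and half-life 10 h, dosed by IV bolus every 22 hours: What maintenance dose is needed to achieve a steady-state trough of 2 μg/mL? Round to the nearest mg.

841 mg

τ/t½ = 22/10 ≈ 2.2, so f = (1/2)^(22/10) ≈ 0.217638.
Cmin,ss = (D/Vd)·f/(1−f), so D = Cmin,ss·Vd·(1−f)/f.
D = 2 × 117 × (1−f)/f ≈ 2 × 117 × 3.59479 ≈ 841.18 mg.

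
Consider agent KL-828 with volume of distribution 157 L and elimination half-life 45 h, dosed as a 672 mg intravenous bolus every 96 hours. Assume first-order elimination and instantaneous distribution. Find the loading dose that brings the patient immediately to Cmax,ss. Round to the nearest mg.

f = (1/2)^(96/45) ≈ 0.227931; accumulation ratio R = 1/(1−f) ≈ 1.29522.
Loading dose to hit Cmax,ss on first dose: D_load = D_maint·R ≈ 672 × 1.29522 ≈ 870.39 mg.

870 mg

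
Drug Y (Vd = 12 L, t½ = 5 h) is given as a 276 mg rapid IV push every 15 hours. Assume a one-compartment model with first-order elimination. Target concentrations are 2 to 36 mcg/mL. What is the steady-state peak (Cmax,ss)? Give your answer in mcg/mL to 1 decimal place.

26.3 mcg/mL

The dosing interval is 3 half-lives, so f = 2^(−3) = 0.125.
Accumulation ratio R = 1/(1 − f) = 1/0.875 = 8/7.
Single-dose peak C₀ = D/Vd = 276/12 = 23 mcg/mL.
Steady-state peak Cmax,ss = C₀·R = 23 × 8/7 ≈ 26.286 mcg/mL.
Peak 26.3 mcg/mL vs MTC 36 mcg/mL: below toxic threshold.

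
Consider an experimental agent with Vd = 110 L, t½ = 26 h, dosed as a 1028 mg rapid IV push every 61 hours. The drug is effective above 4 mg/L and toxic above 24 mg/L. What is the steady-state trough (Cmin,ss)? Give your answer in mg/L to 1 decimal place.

2.3 mg/L

k = ln2/t½ = ln2/26 ≈ 0.026660 h⁻¹; fraction remaining f = e^(−kτ) = e^(−0.026660×61) ≈ 0.1967.
At steady state, accumulation factor R = 1/(1 − e^(−kτ)) ≈ 1.2449.
Single-dose peak C₀ = D/Vd = 1028/110 ≈ 9.345 mg/L.
Cmax,ss = C₀/(1 − f) ≈ 9.345/0.8033 ≈ 11.633 mg/L.
Steady-state trough Cmin,ss = Cmax,ss·f ≈ 11.633 × 0.1967 ≈ 2.288 mg/L.
Trough 2.3 mg/L vs MEC 4 mg/L: subtherapeutic.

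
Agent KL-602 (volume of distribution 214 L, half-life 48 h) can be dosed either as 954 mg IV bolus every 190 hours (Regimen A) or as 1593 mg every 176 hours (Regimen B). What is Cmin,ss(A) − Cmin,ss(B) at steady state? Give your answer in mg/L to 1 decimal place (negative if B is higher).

Regimen A: f = (1/2)^(190/48) ≈ 0.0643; Cmin,ss = (954/214)·f/(1−f) ≈ 0.306 mg/L.
Regimen B: f = (1/2)^(176/48) ≈ 0.0787; Cmin,ss = (1593/214)·f/(1−f) ≈ 0.636 mg/L.
Difference ≈ 0.306 − 0.636 ≈ -0.330 mg/L.

-0.3 mg/L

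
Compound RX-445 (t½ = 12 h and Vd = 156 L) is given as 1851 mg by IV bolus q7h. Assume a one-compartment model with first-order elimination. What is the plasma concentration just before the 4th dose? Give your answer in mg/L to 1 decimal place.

16.7 mg/L

f = (1/2)^(τ/t½) = (1/2)^(7/12) ≈ 0.6674.
C₀ = D/Vd = 1851/156 ≈ 11.865 mg/L.
Before the 4th dose, 3 doses have been given. Superposition: Cmin = C₀·(f + f² + … + f^3).
≈ 11.865 × (0.6674 + 0.4454 + 0.2973) ≈ 11.865 × 1.4101 ≈ 16.731 mg/L.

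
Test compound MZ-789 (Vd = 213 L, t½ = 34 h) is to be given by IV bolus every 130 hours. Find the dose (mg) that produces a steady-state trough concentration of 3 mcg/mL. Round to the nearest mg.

8408 mg

τ/t½ = 130/34 ≈ 3.8235, so f = (1/2)^(130/34) ≈ 0.070632.
Cmin,ss = (D/Vd)·f/(1−f), so D = Cmin,ss·Vd·(1−f)/f.
D = 3 × 213 × (1−f)/f ≈ 3 × 213 × 13.15789 ≈ 8407.89 mg.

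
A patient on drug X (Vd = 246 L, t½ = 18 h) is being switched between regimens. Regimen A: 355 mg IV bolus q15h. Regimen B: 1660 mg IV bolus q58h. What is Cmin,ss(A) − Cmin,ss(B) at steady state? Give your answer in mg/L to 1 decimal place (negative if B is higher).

Regimen A: f = (1/2)^(15/18) ≈ 0.5612; Cmin,ss = (355/246)·f/(1−f) ≈ 1.846 mg/L.
Regimen B: f = (1/2)^(58/18) ≈ 0.1072; Cmin,ss = (1660/246)·f/(1−f) ≈ 0.810 mg/L.
Difference ≈ 1.846 − 0.810 ≈ 1.036 mg/L.

1.0 mg/L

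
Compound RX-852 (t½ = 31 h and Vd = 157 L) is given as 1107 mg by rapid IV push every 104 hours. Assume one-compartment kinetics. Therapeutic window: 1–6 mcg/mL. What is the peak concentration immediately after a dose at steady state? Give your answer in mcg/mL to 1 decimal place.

7.8 mcg/mL

Over one 104-h interval, 104/31 ≈ 3.3548 half-lives elapse, leaving f ≈ 0.0977 of each dose.
Accumulation ratio R = 1/(1 − f) ≈ 1/0.9023 ≈ 1.1083.
Single-dose peak C₀ = D/Vd = 1107/157 ≈ 7.051 mcg/mL.
Steady-state peak Cmax,ss = C₀·R ≈ 7.051 × 1.1083 ≈ 7.815 mcg/mL.
Peak 7.8 mcg/mL vs MTC 6 mcg/mL: exceeds toxic threshold.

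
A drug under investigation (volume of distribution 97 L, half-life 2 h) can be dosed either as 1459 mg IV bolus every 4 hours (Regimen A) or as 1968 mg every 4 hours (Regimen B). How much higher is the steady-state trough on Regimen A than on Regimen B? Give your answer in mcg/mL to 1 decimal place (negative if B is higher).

Regimen A: f = (1/2)^(4/2) ≈ 0.2500; Cmin,ss = (1459/97)·f/(1−f) ≈ 5.014 mcg/mL.
Regimen B: f = (1/2)^(4/2) ≈ 0.2500; Cmin,ss = (1968/97)·f/(1−f) ≈ 6.763 mcg/mL.
Difference ≈ 5.014 − 6.763 ≈ -1.749 mcg/mL.

-1.7 mcg/mL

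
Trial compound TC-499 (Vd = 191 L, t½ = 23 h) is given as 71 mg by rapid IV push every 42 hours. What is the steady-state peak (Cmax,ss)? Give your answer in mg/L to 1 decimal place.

τ/t½ = 42/23 ≈ 1.8261, so fraction remaining f = (1/2)^(42/23) ≈ 0.2820.
Accumulation ratio R = 1/(1 − f) ≈ 1/0.7180 ≈ 1.3928.
Single-dose peak C₀ = D/Vd = 71/191 ≈ 0.372 mg/L.
Cmax,ss = C₀/(1 − f) ≈ 0.372/0.7180 ≈ 0.518 mg/L.

0.5 mg/L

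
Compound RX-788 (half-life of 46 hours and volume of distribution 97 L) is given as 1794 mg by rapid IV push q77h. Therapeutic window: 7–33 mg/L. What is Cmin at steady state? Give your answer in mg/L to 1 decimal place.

k = ln2/t½ = ln2/46 ≈ 0.015068 h⁻¹; fraction remaining f = e^(−kτ) = e^(−0.015068×77) ≈ 0.3134.
Accumulation ratio R = 1/(1 − f) ≈ 1/0.6866 ≈ 1.4565.
Each bolus raises the concentration by D/Vd = 1794/97 ≈ 18.495 mg/L.
Steady-state peak Cmax,ss = C₀·R ≈ 18.495 × 1.4565 ≈ 26.938 mg/L.
Steady-state trough Cmin,ss = Cmax,ss·f ≈ 26.938 × 0.3134 ≈ 8.442 mg/L.
Trough 8.4 mg/L vs MEC 7 mg/L: adequate.

8.4 mg/L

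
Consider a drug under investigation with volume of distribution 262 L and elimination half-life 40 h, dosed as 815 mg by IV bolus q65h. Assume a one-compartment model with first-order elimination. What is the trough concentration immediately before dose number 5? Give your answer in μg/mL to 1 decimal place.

f = (1/2)^(τ/t½) = (1/2)^(65/40) ≈ 0.3242.
C₀ = D/Vd = 815/262 ≈ 3.111 μg/mL.
Before the 5th dose, 4 doses have been given. Superposition: Cmin = C₀·(f + f² + … + f^4).
≈ 3.111 × (0.3242 + 0.1051 + 0.0341 + 0.0110) ≈ 3.111 × 0.4744 ≈ 1.476 μg/mL.

1.5 μg/mL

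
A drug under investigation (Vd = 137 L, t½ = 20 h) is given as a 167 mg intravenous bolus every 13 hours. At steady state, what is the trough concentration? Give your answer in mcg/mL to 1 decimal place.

2.1 mcg/mL

Over one 13-h interval, 13/20 ≈ 0.65 half-lives elapse, leaving f ≈ 0.6373 of each dose.
Accumulation ratio R = 1/(1 − f) ≈ 1/0.3627 ≈ 2.7571.
Single-dose peak C₀ = D/Vd = 167/137 ≈ 1.219 mcg/mL.
Cmax,ss = C₀/(1 − f) ≈ 1.219/0.3627 ≈ 3.361 mcg/mL.
One interval later, Cmin,ss = Cmax,ss·e^(−kτ) ≈ 3.361 × 0.6373 ≈ 2.142 mcg/mL.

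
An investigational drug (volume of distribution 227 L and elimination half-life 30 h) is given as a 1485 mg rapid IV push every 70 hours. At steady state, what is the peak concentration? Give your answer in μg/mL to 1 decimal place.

8.2 μg/mL

Over one 70-h interval, 70/30 ≈ 2.3333 half-lives elapse, leaving f ≈ 0.1984 of each dose.
At steady state, accumulation factor R = 1/(1 − e^(−kτ)) ≈ 1.2475.
Each bolus raises the concentration by D/Vd = 1485/227 ≈ 6.542 μg/mL.
Cmax,ss = C₀/(1 − f) ≈ 6.542/0.8016 ≈ 8.161 μg/mL.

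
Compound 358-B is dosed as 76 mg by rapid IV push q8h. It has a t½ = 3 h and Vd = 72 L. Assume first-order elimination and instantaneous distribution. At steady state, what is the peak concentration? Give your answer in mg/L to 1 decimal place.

Over one 8-h interval, 8/3 ≈ 2.6667 half-lives elapse, leaving f ≈ 0.1575 of each dose.
At steady state, accumulation factor R = 1/(1 − e^(−kτ)) ≈ 1.1869.
Each bolus raises the concentration by D/Vd = 76/72 ≈ 1.056 mg/L.
Steady-state peak Cmax,ss = C₀·R ≈ 1.056 × 1.1869 ≈ 1.253 mg/L.

1.3 mg/L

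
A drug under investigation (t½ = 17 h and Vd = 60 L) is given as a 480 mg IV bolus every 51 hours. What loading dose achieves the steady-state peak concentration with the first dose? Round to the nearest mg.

549 mg

f = (1/2)^(51/17) ≈ 0.125000; accumulation ratio R = 1/(1−f) ≈ 1.14286.
Loading dose to hit Cmax,ss on first dose: D_load = D_maint·R ≈ 480 × 1.14286 ≈ 548.57 mg.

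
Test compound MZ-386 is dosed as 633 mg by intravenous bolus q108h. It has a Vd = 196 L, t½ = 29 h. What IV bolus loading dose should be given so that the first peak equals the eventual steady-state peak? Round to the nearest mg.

685 mg

f = (1/2)^(108/29) ≈ 0.075670; accumulation ratio R = 1/(1−f) ≈ 1.08186.
Loading dose to hit Cmax,ss on first dose: D_load = D_maint·R ≈ 633 × 1.08186 ≈ 684.82 mg.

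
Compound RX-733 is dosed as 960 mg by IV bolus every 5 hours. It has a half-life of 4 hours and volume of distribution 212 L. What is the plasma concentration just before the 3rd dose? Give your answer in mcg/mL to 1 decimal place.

f = (1/2)^(τ/t½) = (1/2)^(5/4) ≈ 0.4204.
C₀ = D/Vd = 960/212 ≈ 4.528 mcg/mL.
Before the 3rd dose, 2 doses have been given. Superposition: Cmin = C₀·(f + f²).
≈ 4.528 × (0.4204 + 0.1767) ≈ 4.528 × 0.5971 ≈ 2.704 mcg/mL.

2.7 mcg/mL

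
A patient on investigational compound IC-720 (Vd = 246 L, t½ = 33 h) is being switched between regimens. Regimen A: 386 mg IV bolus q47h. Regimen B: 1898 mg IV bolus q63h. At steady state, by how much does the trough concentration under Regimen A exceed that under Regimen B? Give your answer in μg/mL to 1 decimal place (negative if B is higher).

Regimen A: f = (1/2)^(47/33) ≈ 0.3726; Cmin,ss = (386/246)·f/(1−f) ≈ 0.932 μg/mL.
Regimen B: f = (1/2)^(63/33) ≈ 0.2663; Cmin,ss = (1898/246)·f/(1−f) ≈ 2.800 μg/mL.
Difference ≈ 0.932 − 2.800 ≈ -1.868 μg/mL.

-1.9 μg/mL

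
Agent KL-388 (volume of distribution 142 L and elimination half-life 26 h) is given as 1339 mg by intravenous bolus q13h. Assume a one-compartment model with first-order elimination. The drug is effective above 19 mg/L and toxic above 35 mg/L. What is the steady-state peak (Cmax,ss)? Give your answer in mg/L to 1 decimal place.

k = ln2/t½ = ln2/26 ≈ 0.026660 h⁻¹; fraction remaining f = e^(−kτ) = e^(−0.026660×13) ≈ 0.7071.
Accumulation ratio R = 1/(1 − f) ≈ 1/0.2929 ≈ 3.4141.
Each bolus raises the concentration by D/Vd = 1339/142 ≈ 9.430 mg/L.
Steady-state peak Cmax,ss = C₀·R ≈ 9.430 × 3.4141 ≈ 32.195 mg/L.
Peak 32.2 mg/L vs MTC 35 mg/L: below toxic threshold.

32.2 mg/L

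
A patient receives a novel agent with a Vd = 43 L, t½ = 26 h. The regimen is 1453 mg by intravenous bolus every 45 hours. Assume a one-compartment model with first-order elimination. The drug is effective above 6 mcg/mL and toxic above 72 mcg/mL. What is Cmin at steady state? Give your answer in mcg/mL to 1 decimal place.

τ/t½ = 45/26 ≈ 1.7308, so fraction remaining f = (1/2)^(45/26) ≈ 0.3013.
At steady state, accumulation factor R = 1/(1 − e^(−kτ)) ≈ 1.4312.
Each bolus raises the concentration by D/Vd = 1453/43 ≈ 33.791 mcg/mL.
Cmax,ss = C₀/(1 − f) ≈ 33.791/0.6987 ≈ 48.363 mcg/mL.
One interval later, Cmin,ss = Cmax,ss·e^(−kτ) ≈ 48.363 × 0.3013 ≈ 14.572 mcg/mL.
Trough 14.6 mcg/mL vs MEC 6 mcg/mL: adequate.

14.6 mcg/mL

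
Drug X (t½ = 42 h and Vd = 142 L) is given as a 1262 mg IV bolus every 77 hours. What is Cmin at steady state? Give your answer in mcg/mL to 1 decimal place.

Over one 77-h interval, 77/42 ≈ 1.8333 half-lives elapse, leaving f ≈ 0.2806 of each dose.
Accumulation ratio R = 1/(1 − f) ≈ 1/0.7194 ≈ 1.3900.
Each bolus raises the concentration by D/Vd = 1262/142 ≈ 8.887 mcg/mL.
Cmax,ss = C₀/(1 − f) ≈ 8.887/0.7194 ≈ 12.353 mcg/mL.
Steady-state trough Cmin,ss = Cmax,ss·f ≈ 12.353 × 0.2806 ≈ 3.466 mcg/mL.

3.5 mcg/mL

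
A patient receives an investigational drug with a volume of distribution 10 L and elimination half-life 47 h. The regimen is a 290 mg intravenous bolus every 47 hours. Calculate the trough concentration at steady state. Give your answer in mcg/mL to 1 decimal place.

The dosing interval is 1 half-life, so f = 2^(−1) = 0.5.
At steady state, R = 1/(1 − 0.5) = 2/1.
Single-dose peak C₀ = D/Vd = 290/10 = 29 mcg/mL.
Steady-state peak Cmax,ss = C₀·R = 29 × 2/1 ≈ 58.000 mcg/mL.
Steady-state trough Cmin,ss = Cmax,ss·f ≈ 58.000 × 0.5 ≈ 29.000 mcg/mL.

29.0 mcg/mL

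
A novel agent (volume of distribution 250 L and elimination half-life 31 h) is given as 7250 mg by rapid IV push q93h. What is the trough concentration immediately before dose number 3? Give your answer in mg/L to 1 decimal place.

4.1 mg/L

f = (1/2)^(τ/t½) = (1/2)^(93/31) ≈ 0.1250.
C₀ = D/Vd = 7250/250 ≈ 29.000 mg/L.
Before the 3rd dose, 2 doses have been given. Superposition: Cmin = C₀·(f + f²).
≈ 29.000 × (0.1250 + 0.0156) ≈ 29.000 × 0.1406 ≈ 4.077 mg/L.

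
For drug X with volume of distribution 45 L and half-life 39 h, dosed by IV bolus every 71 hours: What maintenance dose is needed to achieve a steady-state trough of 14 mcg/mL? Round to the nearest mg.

τ/t½ = 71/39 ≈ 1.8205, so f = (1/2)^(71/39) ≈ 0.283120.
Cmin,ss = (D/Vd)·f/(1−f), so D = Cmin,ss·Vd·(1−f)/f.
D = 14 × 45 × (1−f)/f ≈ 14 × 45 × 2.53207 ≈ 1595.20 mg.

1595 mg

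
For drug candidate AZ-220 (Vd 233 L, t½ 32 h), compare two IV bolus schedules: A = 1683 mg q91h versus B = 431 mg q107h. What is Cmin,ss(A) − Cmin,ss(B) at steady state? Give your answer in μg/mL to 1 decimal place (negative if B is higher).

1.0 μg/mL

Regimen A: f = (1/2)^(91/32) ≈ 0.1393; Cmin,ss = (1683/233)·f/(1−f) ≈ 1.169 μg/mL.
Regimen B: f = (1/2)^(107/32) ≈ 0.0985; Cmin,ss = (431/233)·f/(1−f) ≈ 0.202 μg/mL.
Difference ≈ 1.169 − 0.202 ≈ 0.967 μg/mL.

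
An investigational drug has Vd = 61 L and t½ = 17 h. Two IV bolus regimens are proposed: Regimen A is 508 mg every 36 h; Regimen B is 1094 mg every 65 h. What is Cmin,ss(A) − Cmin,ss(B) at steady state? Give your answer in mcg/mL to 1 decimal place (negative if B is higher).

Regimen A: f = (1/2)^(36/17) ≈ 0.2304; Cmin,ss = (508/61)·f/(1−f) ≈ 2.493 mcg/mL.
Regimen B: f = (1/2)^(65/17) ≈ 0.0706; Cmin,ss = (1094/61)·f/(1−f) ≈ 1.362 mcg/mL.
Difference ≈ 2.493 − 1.362 ≈ 1.131 mcg/mL.

1.1 mcg/mL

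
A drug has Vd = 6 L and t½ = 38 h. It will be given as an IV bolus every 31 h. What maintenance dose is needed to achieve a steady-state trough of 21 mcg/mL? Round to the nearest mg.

96 mg

τ/t½ = 31/38 ≈ 0.81579, so f = (1/2)^(31/38) ≈ 0.568098.
Cmin,ss = (D/Vd)·f/(1−f), so D = Cmin,ss·Vd·(1−f)/f.
D = 21 × 6 × (1−f)/f ≈ 21 × 6 × 0.76026 ≈ 95.79 mg.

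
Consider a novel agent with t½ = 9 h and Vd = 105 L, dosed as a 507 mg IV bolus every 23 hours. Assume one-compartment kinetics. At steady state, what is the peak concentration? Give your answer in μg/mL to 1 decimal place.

5.8 μg/mL

k = ln2/t½ = ln2/9 ≈ 0.077016 h⁻¹; fraction remaining f = e^(−kτ) = e^(−0.077016×23) ≈ 0.1701.
At steady state, accumulation factor R = 1/(1 − e^(−kτ)) ≈ 1.2050.
Single-dose peak C₀ = D/Vd = 507/105 ≈ 4.829 μg/mL.
Cmax,ss = C₀/(1 − f) ≈ 4.829/0.8299 ≈ 5.819 μg/mL.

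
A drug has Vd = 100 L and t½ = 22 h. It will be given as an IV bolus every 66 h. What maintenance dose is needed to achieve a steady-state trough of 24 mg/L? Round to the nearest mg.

τ/t½ = 66/22 ≈ 3, so f = (1/2)^(66/22) ≈ 0.125000.
Cmin,ss = (D/Vd)·f/(1−f), so D = Cmin,ss·Vd·(1−f)/f.
D = 24 × 100 × (1−f)/f ≈ 24 × 100 × 7.00000 ≈ 16800.00 mg.

16800 mg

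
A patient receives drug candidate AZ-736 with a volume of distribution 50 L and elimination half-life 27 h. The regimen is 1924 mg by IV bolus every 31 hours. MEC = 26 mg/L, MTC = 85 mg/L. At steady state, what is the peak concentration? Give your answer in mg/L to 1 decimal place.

70.1 mg/L

τ/t½ = 31/27 ≈ 1.1481, so fraction remaining f = (1/2)^(31/27) ≈ 0.4512.
At steady state, accumulation factor R = 1/(1 − e^(−kτ)) ≈ 1.8222.
Single-dose peak C₀ = D/Vd = 1924/50 ≈ 38.480 mg/L.
Cmax,ss = C₀/(1 − f) ≈ 38.480/0.5488 ≈ 70.117 mg/L.
Peak 70.1 mg/L vs MTC 85 mg/L: below toxic threshold.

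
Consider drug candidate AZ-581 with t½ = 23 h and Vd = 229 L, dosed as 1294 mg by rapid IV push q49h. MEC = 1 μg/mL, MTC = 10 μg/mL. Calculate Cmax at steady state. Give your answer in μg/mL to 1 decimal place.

τ/t½ = 49/23 ≈ 2.1304, so fraction remaining f = (1/2)^(49/23) ≈ 0.2284.
Accumulation ratio R = 1/(1 − f) ≈ 1/0.7716 ≈ 1.2960.
Each bolus raises the concentration by D/Vd = 1294/229 ≈ 5.651 μg/mL.
Steady-state peak Cmax,ss = C₀·R ≈ 5.651 × 1.2960 ≈ 7.324 μg/mL.
Peak 7.3 μg/mL vs MTC 10 μg/mL: below toxic threshold.

7.3 μg/mL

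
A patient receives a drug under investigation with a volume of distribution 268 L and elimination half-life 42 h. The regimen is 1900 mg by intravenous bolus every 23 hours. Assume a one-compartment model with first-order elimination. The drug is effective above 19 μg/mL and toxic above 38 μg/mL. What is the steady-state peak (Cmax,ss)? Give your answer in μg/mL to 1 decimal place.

Over one 23-h interval, 23/42 ≈ 0.54762 half-lives elapse, leaving f ≈ 0.6841 of each dose.
Accumulation ratio R = 1/(1 − f) ≈ 1/0.3159 ≈ 3.1656.
Each bolus raises the concentration by D/Vd = 1900/268 ≈ 7.090 μg/mL.
Steady-state peak Cmax,ss = C₀·R ≈ 7.090 × 3.1656 ≈ 22.444 μg/mL.
Peak 22.4 μg/mL vs MTC 38 μg/mL: below toxic threshold.

22.4 μg/mL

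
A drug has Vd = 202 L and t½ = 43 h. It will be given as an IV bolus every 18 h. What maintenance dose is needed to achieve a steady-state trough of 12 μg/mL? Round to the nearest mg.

τ/t½ = 18/43 ≈ 0.4186, so f = (1/2)^(18/43) ≈ 0.748148.
Cmin,ss = (D/Vd)·f/(1−f), so D = Cmin,ss·Vd·(1−f)/f.
D = 12 × 202 × (1−f)/f ≈ 12 × 202 × 0.33663 ≈ 815.99 mg.

816 mg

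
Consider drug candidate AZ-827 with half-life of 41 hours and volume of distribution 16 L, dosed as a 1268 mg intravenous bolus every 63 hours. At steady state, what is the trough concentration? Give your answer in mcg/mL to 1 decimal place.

τ/t½ = 63/41 ≈ 1.5366, so fraction remaining f = (1/2)^(63/41) ≈ 0.3447.
At steady state, accumulation factor R = 1/(1 − e^(−kτ)) ≈ 1.5260.
Single-dose peak C₀ = D/Vd = 1268/16 ≈ 79.250 mcg/mL.
Cmax,ss = C₀/(1 − f) ≈ 79.250/0.6553 ≈ 120.937 mcg/mL.
Steady-state trough Cmin,ss = Cmax,ss·f ≈ 120.937 × 0.3447 ≈ 41.687 mcg/mL.

41.7 mcg/mL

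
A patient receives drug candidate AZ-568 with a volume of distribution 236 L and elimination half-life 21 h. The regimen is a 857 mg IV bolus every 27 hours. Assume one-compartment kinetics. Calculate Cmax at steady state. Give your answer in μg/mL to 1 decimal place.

6.2 μg/mL

k = ln2/t½ = ln2/21 ≈ 0.033007 h⁻¹; fraction remaining f = e^(−kτ) = e^(−0.033007×27) ≈ 0.4102.
Accumulation ratio R = 1/(1 − f) ≈ 1/0.5898 ≈ 1.6955.
Each bolus raises the concentration by D/Vd = 857/236 ≈ 3.631 μg/mL.
Cmax,ss = C₀/(1 − f) ≈ 3.631/0.5898 ≈ 6.156 μg/mL.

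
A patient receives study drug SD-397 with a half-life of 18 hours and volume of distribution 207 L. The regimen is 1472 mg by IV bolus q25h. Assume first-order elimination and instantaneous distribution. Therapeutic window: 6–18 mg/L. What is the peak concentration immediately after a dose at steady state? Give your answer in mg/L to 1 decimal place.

11.5 mg/L

k = ln2/t½ = ln2/18 ≈ 0.038508 h⁻¹; fraction remaining f = e^(−kτ) = e^(−0.038508×25) ≈ 0.3819.
Accumulation ratio R = 1/(1 − f) ≈ 1/0.6181 ≈ 1.6179.
Each bolus raises the concentration by D/Vd = 1472/207 ≈ 7.111 mg/L.
Steady-state peak Cmax,ss = C₀·R ≈ 7.111 × 1.6179 ≈ 11.505 mg/L.
Peak 11.5 mg/L vs MTC 18 mg/L: below toxic threshold.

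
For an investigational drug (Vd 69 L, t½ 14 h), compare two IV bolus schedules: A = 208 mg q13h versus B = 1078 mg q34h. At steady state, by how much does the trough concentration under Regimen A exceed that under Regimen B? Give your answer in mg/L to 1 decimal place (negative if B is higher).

Regimen A: f = (1/2)^(13/14) ≈ 0.5254; Cmin,ss = (208/69)·f/(1−f) ≈ 3.337 mg/L.
Regimen B: f = (1/2)^(34/14) ≈ 0.1857; Cmin,ss = (1078/69)·f/(1−f) ≈ 3.563 mg/L.
Difference ≈ 3.337 − 3.563 ≈ -0.226 mg/L.

-0.2 mg/L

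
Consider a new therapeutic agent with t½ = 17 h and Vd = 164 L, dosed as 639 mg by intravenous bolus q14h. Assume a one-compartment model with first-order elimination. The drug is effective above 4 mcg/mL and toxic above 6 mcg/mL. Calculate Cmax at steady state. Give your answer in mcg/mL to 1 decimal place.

9.0 mcg/mL

τ/t½ = 14/17 ≈ 0.82353, so fraction remaining f = (1/2)^(14/17) ≈ 0.5651.
Accumulation ratio R = 1/(1 − f) ≈ 1/0.4349 ≈ 2.2994.
Single-dose peak C₀ = D/Vd = 639/164 ≈ 3.896 mcg/mL.
Steady-state peak Cmax,ss = C₀·R ≈ 3.896 × 2.2994 ≈ 8.958 mcg/mL.
Peak 9.0 mcg/mL vs MTC 6 mcg/mL: exceeds toxic threshold.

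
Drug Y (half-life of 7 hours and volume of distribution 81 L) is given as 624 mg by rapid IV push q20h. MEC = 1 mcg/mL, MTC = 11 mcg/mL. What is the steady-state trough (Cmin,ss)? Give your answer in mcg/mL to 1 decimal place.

k = ln2/t½ = ln2/7 ≈ 0.099021 h⁻¹; fraction remaining f = e^(−kτ) = e^(−0.099021×20) ≈ 0.1380.
At steady state, accumulation factor R = 1/(1 − e^(−kτ)) ≈ 1.1601.
Each bolus raises the concentration by D/Vd = 624/81 ≈ 7.704 mcg/mL.
Cmax,ss = C₀/(1 − f) ≈ 7.704/0.8620 ≈ 8.937 mcg/mL.
One interval later, Cmin,ss = Cmax,ss·e^(−kτ) ≈ 8.937 × 0.1380 ≈ 1.233 mcg/mL.
Trough 1.2 mcg/mL vs MEC 1 mcg/mL: adequate.

1.2 mcg/mL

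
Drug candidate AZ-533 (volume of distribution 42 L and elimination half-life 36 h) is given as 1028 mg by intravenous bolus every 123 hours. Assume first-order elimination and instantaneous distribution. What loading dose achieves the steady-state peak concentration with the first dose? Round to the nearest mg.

1134 mg

f = (1/2)^(123/36) ≈ 0.093644; accumulation ratio R = 1/(1−f) ≈ 1.10332.
Loading dose to hit Cmax,ss on first dose: D_load = D_maint·R ≈ 1028 × 1.10332 ≈ 1134.21 mg.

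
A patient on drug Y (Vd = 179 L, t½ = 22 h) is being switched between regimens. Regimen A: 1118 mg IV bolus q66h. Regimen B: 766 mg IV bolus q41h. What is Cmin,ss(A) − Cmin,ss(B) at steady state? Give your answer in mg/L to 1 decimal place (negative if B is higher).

-0.7 mg/L

Regimen A: f = (1/2)^(66/22) ≈ 0.1250; Cmin,ss = (1118/179)·f/(1−f) ≈ 0.892 mg/L.
Regimen B: f = (1/2)^(41/22) ≈ 0.2748; Cmin,ss = (766/179)·f/(1−f) ≈ 1.622 mg/L.
Difference ≈ 0.892 − 1.622 ≈ -0.730 mg/L.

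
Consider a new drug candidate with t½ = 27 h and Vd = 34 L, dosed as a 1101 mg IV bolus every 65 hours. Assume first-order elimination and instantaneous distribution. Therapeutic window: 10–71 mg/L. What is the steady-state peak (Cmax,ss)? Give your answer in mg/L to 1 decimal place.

Over one 65-h interval, 65/27 ≈ 2.4074 half-lives elapse, leaving f ≈ 0.1885 of each dose.
At steady state, accumulation factor R = 1/(1 − e^(−kτ)) ≈ 1.2323.
Each bolus raises the concentration by D/Vd = 1101/34 ≈ 32.382 mg/L.
Steady-state peak Cmax,ss = C₀·R ≈ 32.382 × 1.2323 ≈ 39.904 mg/L.
Peak 39.9 mg/L vs MTC 71 mg/L: below toxic threshold.

39.9 mg/L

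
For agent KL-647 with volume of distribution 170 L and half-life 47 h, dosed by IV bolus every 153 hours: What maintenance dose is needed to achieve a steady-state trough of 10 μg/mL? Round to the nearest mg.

14533 mg

τ/t½ = 153/47 ≈ 3.2553, so f = (1/2)^(153/47) ≈ 0.104725.
Cmin,ss = (D/Vd)·f/(1−f), so D = Cmin,ss·Vd·(1−f)/f.
D = 10 × 170 × (1−f)/f ≈ 10 × 170 × 8.54882 ≈ 14532.99 mg.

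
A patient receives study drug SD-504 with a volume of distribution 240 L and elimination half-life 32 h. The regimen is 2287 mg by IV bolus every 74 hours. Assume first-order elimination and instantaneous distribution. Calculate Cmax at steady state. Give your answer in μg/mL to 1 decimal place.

Over one 74-h interval, 74/32 ≈ 2.3125 half-lives elapse, leaving f ≈ 0.2013 of each dose.
At steady state, accumulation factor R = 1/(1 − e^(−kτ)) ≈ 1.2520.
Single-dose peak C₀ = D/Vd = 2287/240 ≈ 9.529 μg/mL.
Cmax,ss = C₀/(1 − f) ≈ 9.529/0.7987 ≈ 11.931 μg/mL.

11.9 μg/mL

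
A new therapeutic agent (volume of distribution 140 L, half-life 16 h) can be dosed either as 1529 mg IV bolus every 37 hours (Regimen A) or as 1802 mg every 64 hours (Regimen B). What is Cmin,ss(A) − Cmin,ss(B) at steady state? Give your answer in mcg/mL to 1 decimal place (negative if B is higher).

1.9 mcg/mL

Regimen A: f = (1/2)^(37/16) ≈ 0.2013; Cmin,ss = (1529/140)·f/(1−f) ≈ 2.753 mcg/mL.
Regimen B: f = (1/2)^(64/16) ≈ 0.0625; Cmin,ss = (1802/140)·f/(1−f) ≈ 0.858 mcg/mL.
Difference ≈ 2.753 − 0.858 ≈ 1.895 mcg/mL.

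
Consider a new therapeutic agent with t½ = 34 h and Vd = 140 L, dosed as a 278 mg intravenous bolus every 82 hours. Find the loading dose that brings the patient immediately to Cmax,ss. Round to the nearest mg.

f = (1/2)^(82/34) ≈ 0.187926; accumulation ratio R = 1/(1−f) ≈ 1.23141.
Loading dose to hit Cmax,ss on first dose: D_load = D_maint·R ≈ 278 × 1.23141 ≈ 342.33 mg.

342 mg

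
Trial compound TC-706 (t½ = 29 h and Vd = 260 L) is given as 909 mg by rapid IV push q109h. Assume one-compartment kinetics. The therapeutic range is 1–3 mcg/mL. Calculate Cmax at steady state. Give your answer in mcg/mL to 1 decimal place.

Over one 109-h interval, 109/29 ≈ 3.7586 half-lives elapse, leaving f ≈ 0.0739 of each dose.
Accumulation ratio R = 1/(1 − f) ≈ 1/0.9261 ≈ 1.0798.
Single-dose peak C₀ = D/Vd = 909/260 ≈ 3.496 mcg/mL.
Cmax,ss = C₀/(1 − f) ≈ 3.496/0.9261 ≈ 3.775 mcg/mL.
Peak 3.8 mcg/mL vs MTC 3 mcg/mL: exceeds toxic threshold.

3.8 mcg/mL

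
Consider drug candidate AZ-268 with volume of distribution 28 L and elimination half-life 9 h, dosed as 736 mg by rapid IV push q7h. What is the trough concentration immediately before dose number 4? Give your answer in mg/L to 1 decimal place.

29.5 mg/L

f = (1/2)^(τ/t½) = (1/2)^(7/9) ≈ 0.5833.
C₀ = D/Vd = 736/28 ≈ 26.286 mg/L.
Before the 4th dose, 3 doses have been given. Superposition: Cmin = C₀·(f + f² + … + f^3).
≈ 26.286 × (0.5833 + 0.3402 + 0.1985) ≈ 26.286 × 1.1220 ≈ 29.493 mg/L.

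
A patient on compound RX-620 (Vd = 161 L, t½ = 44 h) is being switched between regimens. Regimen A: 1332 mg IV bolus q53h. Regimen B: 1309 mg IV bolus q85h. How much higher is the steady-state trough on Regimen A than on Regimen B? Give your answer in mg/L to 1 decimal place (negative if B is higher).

3.5 mg/L

Regimen A: f = (1/2)^(53/44) ≈ 0.4339; Cmin,ss = (1332/161)·f/(1−f) ≈ 6.341 mg/L.
Regimen B: f = (1/2)^(85/44) ≈ 0.2621; Cmin,ss = (1309/161)·f/(1−f) ≈ 2.888 mg/L.
Difference ≈ 6.341 − 2.888 ≈ 3.453 mg/L.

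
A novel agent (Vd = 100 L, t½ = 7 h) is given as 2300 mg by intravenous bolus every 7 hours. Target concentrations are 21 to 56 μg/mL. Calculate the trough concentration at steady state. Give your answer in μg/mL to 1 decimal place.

23.0 μg/mL

The dosing interval is 1 half-life, so f = 2^(−1) = 0.5.
At steady state, R = 1/(1 − 0.5) = 2/1.
Single-dose peak C₀ = D/Vd = 2300/100 = 23 μg/mL.
Steady-state peak Cmax,ss = C₀·R = 23 × 2/1 ≈ 46.000 μg/mL.
Steady-state trough Cmin,ss = Cmax,ss·f ≈ 46.000 × 0.5 ≈ 23.000 μg/mL.
Trough 23.0 μg/mL vs MEC 21 μg/mL: adequate.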